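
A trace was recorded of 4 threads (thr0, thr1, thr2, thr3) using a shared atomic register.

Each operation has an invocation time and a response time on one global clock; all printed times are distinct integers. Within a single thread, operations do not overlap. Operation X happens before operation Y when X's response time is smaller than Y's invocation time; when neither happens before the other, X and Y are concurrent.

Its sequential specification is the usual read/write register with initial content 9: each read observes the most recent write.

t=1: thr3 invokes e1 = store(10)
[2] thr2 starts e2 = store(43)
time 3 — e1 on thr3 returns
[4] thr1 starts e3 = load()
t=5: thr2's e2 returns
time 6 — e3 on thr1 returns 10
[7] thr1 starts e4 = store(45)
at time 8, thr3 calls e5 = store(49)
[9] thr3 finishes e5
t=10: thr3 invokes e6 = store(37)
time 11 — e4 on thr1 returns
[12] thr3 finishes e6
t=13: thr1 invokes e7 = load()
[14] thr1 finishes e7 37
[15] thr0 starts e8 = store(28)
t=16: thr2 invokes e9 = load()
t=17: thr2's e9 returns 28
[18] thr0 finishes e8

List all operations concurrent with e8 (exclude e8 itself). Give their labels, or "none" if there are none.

e9

overlap test against e8 [15,18]: concurrent iff the interval meets 15..18
e1 [1,3]: before
e2 [2,5]: before
e3 [4,6]: before
e4 [7,11]: before
e5 [8,9]: before
e6 [10,12]: before
e7 [13,14]: before
e9 [16,17]: concurrent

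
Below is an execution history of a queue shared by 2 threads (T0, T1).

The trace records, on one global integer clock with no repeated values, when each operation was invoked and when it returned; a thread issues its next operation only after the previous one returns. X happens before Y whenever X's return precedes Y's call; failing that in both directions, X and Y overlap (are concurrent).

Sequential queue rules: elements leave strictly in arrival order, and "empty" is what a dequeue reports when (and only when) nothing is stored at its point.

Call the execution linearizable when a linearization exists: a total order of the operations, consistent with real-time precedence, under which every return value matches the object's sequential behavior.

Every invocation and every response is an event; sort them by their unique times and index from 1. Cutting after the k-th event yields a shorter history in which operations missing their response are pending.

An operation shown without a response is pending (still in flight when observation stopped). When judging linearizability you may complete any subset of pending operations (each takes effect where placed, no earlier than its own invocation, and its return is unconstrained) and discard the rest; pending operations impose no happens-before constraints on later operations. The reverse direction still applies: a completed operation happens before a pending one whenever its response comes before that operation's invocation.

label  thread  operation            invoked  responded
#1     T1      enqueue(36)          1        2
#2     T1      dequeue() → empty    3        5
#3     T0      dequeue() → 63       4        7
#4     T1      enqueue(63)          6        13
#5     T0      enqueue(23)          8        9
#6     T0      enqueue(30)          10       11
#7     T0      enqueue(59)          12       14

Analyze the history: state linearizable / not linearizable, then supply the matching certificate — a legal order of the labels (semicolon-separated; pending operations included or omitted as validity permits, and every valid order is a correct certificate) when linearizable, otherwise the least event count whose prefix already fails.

events 1..6 are fine; event 7 — the response of #3 at time 7 — makes the prefix non-linearizable
checked exhaustively: 2 real-time-consistent orders of 3 completed operations, zero legal queue replays
include/drop combinations of the 1 pending operation (#4) were all tried; none helps
one such order, #1, #2, #3 (pending dropped), breaks at step 2 where #2 dequeue() → empty is illegal
one such order, #1, #3, #2 (pending dropped), breaks at step 2 where #3 dequeue() → 63 is illegal

not linearizable — minimal violating prefix: 7 events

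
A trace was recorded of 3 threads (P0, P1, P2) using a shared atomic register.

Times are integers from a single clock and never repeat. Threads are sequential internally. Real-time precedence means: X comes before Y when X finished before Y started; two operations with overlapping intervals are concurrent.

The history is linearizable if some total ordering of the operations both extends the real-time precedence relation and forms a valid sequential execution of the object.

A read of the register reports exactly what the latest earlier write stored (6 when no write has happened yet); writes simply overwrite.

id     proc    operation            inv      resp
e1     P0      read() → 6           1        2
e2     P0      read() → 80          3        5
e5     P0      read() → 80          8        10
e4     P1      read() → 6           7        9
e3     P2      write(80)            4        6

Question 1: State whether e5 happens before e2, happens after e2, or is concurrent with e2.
Answer: after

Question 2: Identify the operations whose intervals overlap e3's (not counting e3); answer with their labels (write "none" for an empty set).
Answer: e2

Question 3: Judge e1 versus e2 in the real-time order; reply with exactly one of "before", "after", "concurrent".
Answer: before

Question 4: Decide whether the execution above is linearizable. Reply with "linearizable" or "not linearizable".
cut after 8 events: linearizable; cut after 9 events (e4 responds, time 9): not linearizable
the 4 completed operations admit 2 real-time orders; each fails the atomic register replay
completion choices over the 1 pending operation (e5) were checked; none helps
one such order, e1, e2, e3, e4 (pending dropped), breaks at step 2 where e2 read() → 80 is illegal
one such order, e1, e3, e2, e4 (pending dropped), breaks at step 4 where e4 read() → 6 is illegal

not linearizable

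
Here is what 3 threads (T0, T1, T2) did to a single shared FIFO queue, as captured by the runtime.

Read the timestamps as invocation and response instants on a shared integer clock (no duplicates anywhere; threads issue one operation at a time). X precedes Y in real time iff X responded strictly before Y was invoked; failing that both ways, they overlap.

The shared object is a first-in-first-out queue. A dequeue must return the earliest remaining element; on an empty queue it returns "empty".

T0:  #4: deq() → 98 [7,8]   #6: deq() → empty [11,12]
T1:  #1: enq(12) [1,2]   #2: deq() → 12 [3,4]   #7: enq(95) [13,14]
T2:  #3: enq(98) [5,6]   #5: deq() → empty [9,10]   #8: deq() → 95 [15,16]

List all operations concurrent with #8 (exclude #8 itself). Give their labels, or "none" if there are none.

#8 runs from 15 to 16; window-overlapping ops are concurrent
#1 [1,2]: before
#2 [3,4]: before
#3 [5,6]: before
#4 [7,8]: before
#5 [9,10]: before
#6 [11,12]: before
#7 [13,14]: before

none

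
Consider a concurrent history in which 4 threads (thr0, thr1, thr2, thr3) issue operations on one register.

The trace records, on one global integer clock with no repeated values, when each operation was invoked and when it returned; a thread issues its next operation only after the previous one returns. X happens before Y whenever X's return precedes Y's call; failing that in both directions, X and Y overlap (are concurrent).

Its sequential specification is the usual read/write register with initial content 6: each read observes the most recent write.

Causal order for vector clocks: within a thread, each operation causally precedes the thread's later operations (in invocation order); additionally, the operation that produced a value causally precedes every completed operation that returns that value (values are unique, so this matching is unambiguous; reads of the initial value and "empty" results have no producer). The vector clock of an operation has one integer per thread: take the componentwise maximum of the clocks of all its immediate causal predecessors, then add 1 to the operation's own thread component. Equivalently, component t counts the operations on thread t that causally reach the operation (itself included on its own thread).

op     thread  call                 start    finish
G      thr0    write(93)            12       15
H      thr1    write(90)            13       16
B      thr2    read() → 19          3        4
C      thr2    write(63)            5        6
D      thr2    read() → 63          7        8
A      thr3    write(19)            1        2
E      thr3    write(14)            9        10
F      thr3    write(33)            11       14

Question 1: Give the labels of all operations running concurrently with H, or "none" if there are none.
H runs from 13 to 16; window-overlapping ops are concurrent
A [1,2]: before
B [3,4]: before
C [5,6]: before
D [7,8]: before
E [9,10]: before
F [11,14]: concurrent
G [12,15]: concurrent

F, G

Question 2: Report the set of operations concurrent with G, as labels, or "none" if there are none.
G spans [12,15]: anything still running between times 12 and 15 counts as concurrent
A [1,2]: before
B [3,4]: before
C [5,6]: before
D [7,8]: before
E [9,10]: before
F [11,14]: concurrent
H [13,16]: concurrent

F, H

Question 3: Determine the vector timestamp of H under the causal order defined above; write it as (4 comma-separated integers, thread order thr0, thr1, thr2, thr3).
VC(A, invoked at 1): no causal predecessors; +1 on thr3 → (0, 0, 0, 1)
VC(H, invoked at 13): no causal predecessors; +1 on thr1 → (0, 1, 0, 0)
VC(G, invoked at 12): no causal predecessors; +1 on thr0 → (1, 0, 0, 0)
merge at E (invoked 9): VC(A)=(0, 0, 0, 1), own-thread bump on thr3 → (0, 0, 0, 2)
merge at B (invoked 3): VC(A)=(0, 0, 0, 1), own-thread bump on thr2 → (0, 0, 1, 1)
merge at F (invoked 11): VC(E)=(0, 0, 0, 2), own-thread bump on thr3 → (0, 0, 0, 3)
merge at C (invoked 5): VC(B)=(0, 0, 1, 1), own-thread bump on thr2 → (0, 0, 2, 1)
merge at D (invoked 7): VC(C)=(0, 0, 2, 1), own-thread bump on thr2 → (0, 0, 3, 1)
target: VC(H) = (0, 1, 0, 0)

(0, 1, 0, 0)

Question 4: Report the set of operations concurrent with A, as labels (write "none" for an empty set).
overlap test against A [1,2]: concurrent iff the interval meets 1..2
B [3,4]: after
C [5,6]: after
D [7,8]: after
E [9,10]: after
F [11,14]: after
G [12,15]: after
H [13,16]: after

none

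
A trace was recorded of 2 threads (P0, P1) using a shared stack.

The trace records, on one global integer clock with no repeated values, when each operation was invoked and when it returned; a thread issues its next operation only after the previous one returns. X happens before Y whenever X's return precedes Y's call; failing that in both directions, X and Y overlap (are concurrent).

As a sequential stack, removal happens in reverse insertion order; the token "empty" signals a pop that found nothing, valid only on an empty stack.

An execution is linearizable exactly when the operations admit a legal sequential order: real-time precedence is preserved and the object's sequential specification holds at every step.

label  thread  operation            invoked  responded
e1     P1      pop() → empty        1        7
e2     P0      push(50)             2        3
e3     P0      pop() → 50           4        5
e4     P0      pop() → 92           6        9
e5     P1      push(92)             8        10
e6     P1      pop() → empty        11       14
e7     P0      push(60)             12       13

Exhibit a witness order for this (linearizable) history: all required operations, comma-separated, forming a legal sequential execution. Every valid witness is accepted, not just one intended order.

e1, e2, e3, e5, e4, e6, e7

1. e1 pop() → empty, leaving stack <>
2. e2 push(50), leaving stack <50>
3. e3 pop() → 50, leaving stack <>
4. e5 push(92), leaving stack <92>
5. e4 pop() → 92, leaving stack <>
6. e6 pop() → empty, leaving stack <>
7. e7 push(60), leaving stack <60>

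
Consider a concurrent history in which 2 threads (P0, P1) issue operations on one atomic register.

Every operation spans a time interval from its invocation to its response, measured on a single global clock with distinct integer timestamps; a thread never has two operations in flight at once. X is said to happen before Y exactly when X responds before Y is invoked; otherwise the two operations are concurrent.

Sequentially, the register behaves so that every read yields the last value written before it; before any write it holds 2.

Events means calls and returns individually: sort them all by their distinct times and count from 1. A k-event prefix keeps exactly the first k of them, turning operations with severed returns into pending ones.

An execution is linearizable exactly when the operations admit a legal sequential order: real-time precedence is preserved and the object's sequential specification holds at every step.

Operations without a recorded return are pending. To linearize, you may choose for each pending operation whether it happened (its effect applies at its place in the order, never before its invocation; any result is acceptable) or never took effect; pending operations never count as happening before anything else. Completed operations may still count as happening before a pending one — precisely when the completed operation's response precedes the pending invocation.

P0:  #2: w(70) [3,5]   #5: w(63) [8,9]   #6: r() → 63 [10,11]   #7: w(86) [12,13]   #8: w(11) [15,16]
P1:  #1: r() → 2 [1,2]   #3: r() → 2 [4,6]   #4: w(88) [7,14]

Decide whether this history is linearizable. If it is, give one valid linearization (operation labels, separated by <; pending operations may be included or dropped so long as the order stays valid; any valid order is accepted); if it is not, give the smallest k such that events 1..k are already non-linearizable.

step 1: #1 r() → 2 — value 2
step 2: #3 r() → 2 — value 2
step 3: #2 w(70) — value 70
step 4: #4 w(88) — value 88
step 5: #5 w(63) — value 63
step 6: #6 r() → 63 — value 63
step 7: #7 w(86) — value 86
step 8: #8 w(11) — value 11

linearizable — witness: #1 < #3 < #2 < #4 < #5 < #6 < #7 < #8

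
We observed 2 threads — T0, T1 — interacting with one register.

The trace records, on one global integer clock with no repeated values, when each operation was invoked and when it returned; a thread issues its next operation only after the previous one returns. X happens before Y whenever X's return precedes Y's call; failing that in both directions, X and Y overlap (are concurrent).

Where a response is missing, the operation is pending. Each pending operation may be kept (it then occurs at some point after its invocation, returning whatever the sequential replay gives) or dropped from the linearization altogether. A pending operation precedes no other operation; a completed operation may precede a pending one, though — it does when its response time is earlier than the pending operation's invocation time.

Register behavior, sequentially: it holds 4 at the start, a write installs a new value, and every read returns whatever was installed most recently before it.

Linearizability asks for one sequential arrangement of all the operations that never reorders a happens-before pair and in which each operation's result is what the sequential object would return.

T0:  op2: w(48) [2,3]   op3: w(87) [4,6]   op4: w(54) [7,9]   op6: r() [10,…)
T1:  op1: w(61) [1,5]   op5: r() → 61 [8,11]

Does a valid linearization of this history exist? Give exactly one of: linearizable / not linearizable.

linearizable

a witness: op2, op3, op1, op5, op4
1. op2 w(48), leaving value 48
2. op3 w(87), leaving value 87
3. op1 w(61), leaving value 61
4. op5 r() → 61, leaving value 61
5. op4 w(54), leaving value 54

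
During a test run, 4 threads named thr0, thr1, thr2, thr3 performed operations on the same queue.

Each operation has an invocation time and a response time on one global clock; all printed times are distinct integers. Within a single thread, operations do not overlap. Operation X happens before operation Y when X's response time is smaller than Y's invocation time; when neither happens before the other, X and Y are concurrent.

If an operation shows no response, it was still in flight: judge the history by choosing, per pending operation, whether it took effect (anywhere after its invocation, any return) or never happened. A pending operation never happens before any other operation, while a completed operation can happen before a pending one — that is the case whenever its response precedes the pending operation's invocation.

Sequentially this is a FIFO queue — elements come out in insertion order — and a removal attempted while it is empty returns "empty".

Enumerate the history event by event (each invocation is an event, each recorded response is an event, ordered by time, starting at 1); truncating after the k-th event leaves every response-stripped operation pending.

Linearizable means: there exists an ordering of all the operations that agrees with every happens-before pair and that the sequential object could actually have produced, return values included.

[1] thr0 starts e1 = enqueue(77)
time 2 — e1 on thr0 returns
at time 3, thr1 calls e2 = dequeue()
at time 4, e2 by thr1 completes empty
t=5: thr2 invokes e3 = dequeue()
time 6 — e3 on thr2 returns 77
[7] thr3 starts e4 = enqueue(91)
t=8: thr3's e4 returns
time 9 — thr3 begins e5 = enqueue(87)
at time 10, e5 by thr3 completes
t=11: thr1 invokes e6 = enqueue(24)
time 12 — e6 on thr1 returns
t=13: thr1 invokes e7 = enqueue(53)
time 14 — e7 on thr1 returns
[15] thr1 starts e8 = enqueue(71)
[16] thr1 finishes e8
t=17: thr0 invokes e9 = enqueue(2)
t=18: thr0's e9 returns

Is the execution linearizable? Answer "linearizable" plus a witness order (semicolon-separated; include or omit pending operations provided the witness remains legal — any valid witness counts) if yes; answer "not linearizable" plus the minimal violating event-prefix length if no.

not linearizable — minimal violating prefix: 4 events

the violation lands at event 4, e2's response at time 4: events 1..3 linearize, events 1..4 do not
one real-time candidate order over the 2 completed operations — the queue replay rejects it
e.g. e1, e2: illegal at step 2, since e2 dequeue() → empty cannot apply there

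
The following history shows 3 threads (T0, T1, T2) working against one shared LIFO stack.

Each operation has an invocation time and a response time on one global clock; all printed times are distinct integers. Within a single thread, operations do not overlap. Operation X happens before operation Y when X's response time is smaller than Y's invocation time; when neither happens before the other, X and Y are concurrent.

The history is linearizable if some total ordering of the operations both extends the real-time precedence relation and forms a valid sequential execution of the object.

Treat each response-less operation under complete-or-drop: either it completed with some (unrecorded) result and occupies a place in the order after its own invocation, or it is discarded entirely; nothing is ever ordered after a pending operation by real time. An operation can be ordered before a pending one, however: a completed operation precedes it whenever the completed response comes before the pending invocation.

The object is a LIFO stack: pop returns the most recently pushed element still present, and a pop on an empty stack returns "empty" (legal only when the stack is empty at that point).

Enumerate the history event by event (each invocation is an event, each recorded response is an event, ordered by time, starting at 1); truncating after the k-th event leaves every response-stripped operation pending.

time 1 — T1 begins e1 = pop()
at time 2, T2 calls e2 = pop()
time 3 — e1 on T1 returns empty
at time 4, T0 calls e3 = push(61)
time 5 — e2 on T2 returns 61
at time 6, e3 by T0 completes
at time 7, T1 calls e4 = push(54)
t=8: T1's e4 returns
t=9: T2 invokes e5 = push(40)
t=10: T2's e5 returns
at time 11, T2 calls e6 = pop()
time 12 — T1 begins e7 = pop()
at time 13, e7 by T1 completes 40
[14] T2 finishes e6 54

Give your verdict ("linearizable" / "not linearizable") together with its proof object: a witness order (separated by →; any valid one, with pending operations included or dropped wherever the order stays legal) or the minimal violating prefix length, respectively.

linearizable — witness: e1 → e3 → e2 → e4 → e5 → e7 → e6

1. e1 pop() → empty, leaving stack <>
2. e3 push(61), leaving stack <61>
3. e2 pop() → 61, leaving stack <>
4. e4 push(54), leaving stack <54>
5. e5 push(40), leaving stack <54,40>
6. e7 pop() → 40, leaving stack <54>
7. e6 pop() → 54, leaving stack <>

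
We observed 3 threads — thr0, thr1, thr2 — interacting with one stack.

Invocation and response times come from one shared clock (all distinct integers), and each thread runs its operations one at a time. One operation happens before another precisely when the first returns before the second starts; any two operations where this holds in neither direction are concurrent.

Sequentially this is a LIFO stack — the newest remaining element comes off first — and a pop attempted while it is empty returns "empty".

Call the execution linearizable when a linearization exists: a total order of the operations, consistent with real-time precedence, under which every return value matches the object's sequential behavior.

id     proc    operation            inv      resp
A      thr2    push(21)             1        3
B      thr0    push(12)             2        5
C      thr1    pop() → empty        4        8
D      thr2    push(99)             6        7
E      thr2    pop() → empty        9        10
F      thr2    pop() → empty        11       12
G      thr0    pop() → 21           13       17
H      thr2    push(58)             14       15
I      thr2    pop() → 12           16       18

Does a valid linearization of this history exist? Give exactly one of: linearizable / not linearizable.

the violation lands at event 8, C's response at time 8: events 1..7 linearize, events 1..8 do not
4 completed operations, 5 real-time-consistent orders — every stack replay fails
e.g. A, B, C, D: illegal at step 3, since C pop() → empty cannot apply there
e.g. A, B, D, C: illegal at step 4, since C pop() → empty cannot apply there

not linearizable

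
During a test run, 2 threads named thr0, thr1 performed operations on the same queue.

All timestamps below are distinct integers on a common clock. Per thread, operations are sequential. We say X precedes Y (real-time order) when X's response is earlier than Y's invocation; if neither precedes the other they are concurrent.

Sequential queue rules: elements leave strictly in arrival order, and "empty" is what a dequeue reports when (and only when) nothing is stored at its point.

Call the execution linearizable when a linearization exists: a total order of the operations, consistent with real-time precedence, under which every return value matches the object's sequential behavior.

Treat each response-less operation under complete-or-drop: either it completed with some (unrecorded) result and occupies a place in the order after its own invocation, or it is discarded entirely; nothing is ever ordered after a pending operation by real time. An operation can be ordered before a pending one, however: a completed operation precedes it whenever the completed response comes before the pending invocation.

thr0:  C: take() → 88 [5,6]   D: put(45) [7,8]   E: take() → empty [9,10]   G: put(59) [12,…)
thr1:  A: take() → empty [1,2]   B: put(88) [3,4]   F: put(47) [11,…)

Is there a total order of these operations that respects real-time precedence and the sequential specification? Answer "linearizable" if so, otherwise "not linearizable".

already the first 10 events (up to E's response at time 10) admit no linearization; the first 9 still do
the completed operations (5 total) allow one real-time order; the queue replay rejects it
for example A, B, C, D, E fails at step 5: E take() → empty is not legal there

not linearizable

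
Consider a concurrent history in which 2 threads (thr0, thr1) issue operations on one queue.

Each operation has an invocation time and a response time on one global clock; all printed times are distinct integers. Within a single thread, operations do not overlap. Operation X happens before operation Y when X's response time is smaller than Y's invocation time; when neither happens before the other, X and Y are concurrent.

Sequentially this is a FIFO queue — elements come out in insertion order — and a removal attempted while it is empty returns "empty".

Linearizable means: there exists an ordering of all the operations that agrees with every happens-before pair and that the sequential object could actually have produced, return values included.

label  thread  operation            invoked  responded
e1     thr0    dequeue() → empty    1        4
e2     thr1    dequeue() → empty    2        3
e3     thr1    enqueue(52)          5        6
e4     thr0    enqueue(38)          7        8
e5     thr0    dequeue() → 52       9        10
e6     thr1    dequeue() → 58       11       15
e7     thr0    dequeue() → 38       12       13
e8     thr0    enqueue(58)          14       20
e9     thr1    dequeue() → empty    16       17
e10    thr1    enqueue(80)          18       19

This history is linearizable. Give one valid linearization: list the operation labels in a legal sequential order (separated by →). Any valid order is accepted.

e1 → e2 → e3 → e4 → e5 → e7 → e8 → e6 → e9 → e10

1. e1 dequeue() → empty, leaving queue <>
2. e2 dequeue() → empty, leaving queue <>
3. e3 enqueue(52), leaving queue <52>
4. e4 enqueue(38), leaving queue <52,38>
5. e5 dequeue() → 52, leaving queue <38>
6. e7 dequeue() → 38, leaving queue <>
7. e8 enqueue(58), leaving queue <58>
8. e6 dequeue() → 58, leaving queue <>
9. e9 dequeue() → empty, leaving queue <>
10. e10 enqueue(80), leaving queue <80>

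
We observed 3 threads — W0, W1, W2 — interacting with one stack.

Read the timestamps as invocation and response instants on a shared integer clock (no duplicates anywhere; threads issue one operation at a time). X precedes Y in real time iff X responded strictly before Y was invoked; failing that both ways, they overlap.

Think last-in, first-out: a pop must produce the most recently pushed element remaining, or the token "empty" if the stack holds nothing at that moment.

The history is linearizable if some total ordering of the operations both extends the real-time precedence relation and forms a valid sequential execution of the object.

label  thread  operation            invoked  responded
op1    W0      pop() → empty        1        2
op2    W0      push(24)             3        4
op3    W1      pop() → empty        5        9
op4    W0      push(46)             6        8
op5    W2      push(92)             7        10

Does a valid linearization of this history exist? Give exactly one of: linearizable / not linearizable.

already the first 9 events (up to op3's response at time 9) admit no linearization; the first 8 still do
no legal order exists: 2 real-time-consistent candidates over 4 completed stack operations, all rejected
no escape via the 1 pending operation (op5): every completion choice fails
take op1, op2, op3, op4 (pending dropped): step 3 already fails, because op3 pop() → empty cannot occur there
take op1, op2, op4, op3 (pending dropped): step 4 already fails, because op3 pop() → empty cannot occur there

not linearizable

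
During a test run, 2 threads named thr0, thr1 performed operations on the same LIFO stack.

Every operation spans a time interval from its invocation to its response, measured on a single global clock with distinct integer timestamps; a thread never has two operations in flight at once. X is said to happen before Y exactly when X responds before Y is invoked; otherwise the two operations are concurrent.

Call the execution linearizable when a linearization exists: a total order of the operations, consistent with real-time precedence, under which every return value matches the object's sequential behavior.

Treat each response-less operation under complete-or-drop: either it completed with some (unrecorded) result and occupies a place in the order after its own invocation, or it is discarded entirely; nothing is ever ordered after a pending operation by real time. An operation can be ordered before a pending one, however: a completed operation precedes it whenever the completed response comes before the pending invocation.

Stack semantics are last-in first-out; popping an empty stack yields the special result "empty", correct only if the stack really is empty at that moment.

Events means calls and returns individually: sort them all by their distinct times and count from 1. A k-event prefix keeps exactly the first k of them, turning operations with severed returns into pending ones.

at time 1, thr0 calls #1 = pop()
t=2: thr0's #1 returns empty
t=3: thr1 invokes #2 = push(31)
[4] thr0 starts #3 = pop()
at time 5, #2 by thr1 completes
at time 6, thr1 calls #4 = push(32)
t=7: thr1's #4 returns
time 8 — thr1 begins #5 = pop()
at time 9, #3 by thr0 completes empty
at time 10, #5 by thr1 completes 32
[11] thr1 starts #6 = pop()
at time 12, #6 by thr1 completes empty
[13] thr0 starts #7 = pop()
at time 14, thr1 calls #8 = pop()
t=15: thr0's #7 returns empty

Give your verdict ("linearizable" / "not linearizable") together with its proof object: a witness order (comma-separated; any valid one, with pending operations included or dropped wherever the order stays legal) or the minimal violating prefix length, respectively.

not linearizable — minimal violating prefix: 12 events

the violation lands at event 12, #6's response at time 12: events 1..11 linearize, events 1..12 do not
no legal order exists: 4 real-time-consistent candidates over 6 completed LIFO stack operations, all rejected
e.g. #1, #2, #3, #4, #5, #6: illegal at step 3, since #3 pop() → empty cannot apply there
e.g. #1, #2, #4, #3, #5, #6: illegal at step 4, since #3 pop() → empty cannot apply there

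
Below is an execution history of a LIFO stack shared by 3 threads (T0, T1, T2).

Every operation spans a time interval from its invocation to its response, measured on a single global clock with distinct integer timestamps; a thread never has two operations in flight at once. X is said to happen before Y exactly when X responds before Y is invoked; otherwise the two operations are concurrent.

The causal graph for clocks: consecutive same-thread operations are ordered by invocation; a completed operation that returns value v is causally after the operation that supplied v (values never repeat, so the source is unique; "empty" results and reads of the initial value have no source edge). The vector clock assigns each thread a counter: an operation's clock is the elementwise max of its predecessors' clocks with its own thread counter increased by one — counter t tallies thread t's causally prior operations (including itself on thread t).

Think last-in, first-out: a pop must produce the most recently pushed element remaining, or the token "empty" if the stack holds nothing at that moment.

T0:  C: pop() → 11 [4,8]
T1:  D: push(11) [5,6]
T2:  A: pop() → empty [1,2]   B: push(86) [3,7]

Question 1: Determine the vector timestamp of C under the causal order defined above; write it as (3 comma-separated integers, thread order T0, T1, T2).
A, invoked 1, has no incoming edges; only T2's bump applies → (0, 0, 1)
D, invoked 5, has no incoming edges; only T1's bump applies → (0, 1, 0)
VC(B, invoked at 3): max of VC(A)=(0, 0, 1), then +1 on thread T2 → (0, 0, 2)
VC(C, invoked at 4): max of VC(D)=(0, 1, 0), then +1 on thread T0 → (1, 1, 0)
target: VC(C) = (1, 1, 0)

(1, 1, 0)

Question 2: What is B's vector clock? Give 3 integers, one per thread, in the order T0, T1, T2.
no predecessors for A (invoked 1): T2 increments from zero → (0, 0, 1)
no predecessors for D (invoked 5): T1 increments from zero → (0, 1, 0)
from VC(A)=(0, 0, 1), B (invoked 3) maxes components and bumps T2 → (0, 0, 2)
from VC(D)=(0, 1, 0), C (invoked 4) maxes components and bumps T0 → (1, 1, 0)
target: VC(B) = (0, 0, 2)

(0, 0, 2)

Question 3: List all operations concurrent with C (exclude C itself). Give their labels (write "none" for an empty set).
C spans [4,8]: anything still running between times 4 and 8 counts as concurrent
A [1,2]: before
B [3,7]: concurrent
D [5,6]: concurrent

B, D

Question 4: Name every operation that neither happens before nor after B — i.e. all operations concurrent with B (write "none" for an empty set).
overlap test against B [3,7]: concurrent iff the interval meets 3..7
A [1,2]: before
C [4,8]: concurrent
D [5,6]: concurrent

C, D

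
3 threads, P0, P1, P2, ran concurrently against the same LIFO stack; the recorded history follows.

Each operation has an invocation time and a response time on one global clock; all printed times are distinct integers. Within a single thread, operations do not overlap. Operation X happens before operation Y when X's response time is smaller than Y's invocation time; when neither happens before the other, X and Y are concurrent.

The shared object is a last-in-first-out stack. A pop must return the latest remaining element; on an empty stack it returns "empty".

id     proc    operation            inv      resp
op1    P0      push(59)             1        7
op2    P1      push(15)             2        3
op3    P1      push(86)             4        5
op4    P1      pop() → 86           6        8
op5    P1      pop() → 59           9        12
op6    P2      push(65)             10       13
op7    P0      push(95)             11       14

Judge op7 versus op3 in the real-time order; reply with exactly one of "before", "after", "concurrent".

op7 spans [11,14], op3 spans [4,5]
resp(op3)=5 < inv(op7)=11

after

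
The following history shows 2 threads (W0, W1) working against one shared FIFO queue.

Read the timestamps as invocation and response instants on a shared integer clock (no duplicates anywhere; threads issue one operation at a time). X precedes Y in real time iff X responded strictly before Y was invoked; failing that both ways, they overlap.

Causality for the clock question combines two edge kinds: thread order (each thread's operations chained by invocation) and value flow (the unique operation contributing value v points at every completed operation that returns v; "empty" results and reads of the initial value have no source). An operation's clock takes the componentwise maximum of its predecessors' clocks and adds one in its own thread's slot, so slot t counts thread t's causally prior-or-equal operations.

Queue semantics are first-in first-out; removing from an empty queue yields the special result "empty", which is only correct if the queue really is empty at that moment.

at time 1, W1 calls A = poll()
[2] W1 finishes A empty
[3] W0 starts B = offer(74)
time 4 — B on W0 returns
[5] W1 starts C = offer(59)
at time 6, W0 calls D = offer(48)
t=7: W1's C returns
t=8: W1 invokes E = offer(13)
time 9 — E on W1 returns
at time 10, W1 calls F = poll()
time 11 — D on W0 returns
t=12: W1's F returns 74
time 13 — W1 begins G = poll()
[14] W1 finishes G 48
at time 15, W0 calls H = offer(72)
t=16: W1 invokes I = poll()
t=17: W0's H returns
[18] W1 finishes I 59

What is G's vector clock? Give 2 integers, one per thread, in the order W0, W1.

A, invoked 1, has no incoming edges; only W1's bump applies → (0, 1)
B, invoked 3, has no incoming edges; only W0's bump applies → (1, 0)
invoked at 5, C merges VC(A)=(0, 1) and bumps W1's slot → (0, 2)
invoked at 6, D merges VC(B)=(1, 0) and bumps W0's slot → (2, 0)
invoked at 8, E merges VC(C)=(0, 2) and bumps W1's slot → (0, 3)
invoked at 15, H merges VC(D)=(2, 0) and bumps W0's slot → (3, 0)
invoked at 10, F merges VC(B)=(1, 0), VC(E)=(0, 3) and bumps W1's slot → (1, 4)
invoked at 13, G merges VC(D)=(2, 0), VC(F)=(1, 4) and bumps W1's slot → (2, 5)
invoked at 16, I merges VC(C)=(0, 2), VC(G)=(2, 5) and bumps W1's slot → (2, 6)
target: VC(G) = (2, 5)

(2, 5)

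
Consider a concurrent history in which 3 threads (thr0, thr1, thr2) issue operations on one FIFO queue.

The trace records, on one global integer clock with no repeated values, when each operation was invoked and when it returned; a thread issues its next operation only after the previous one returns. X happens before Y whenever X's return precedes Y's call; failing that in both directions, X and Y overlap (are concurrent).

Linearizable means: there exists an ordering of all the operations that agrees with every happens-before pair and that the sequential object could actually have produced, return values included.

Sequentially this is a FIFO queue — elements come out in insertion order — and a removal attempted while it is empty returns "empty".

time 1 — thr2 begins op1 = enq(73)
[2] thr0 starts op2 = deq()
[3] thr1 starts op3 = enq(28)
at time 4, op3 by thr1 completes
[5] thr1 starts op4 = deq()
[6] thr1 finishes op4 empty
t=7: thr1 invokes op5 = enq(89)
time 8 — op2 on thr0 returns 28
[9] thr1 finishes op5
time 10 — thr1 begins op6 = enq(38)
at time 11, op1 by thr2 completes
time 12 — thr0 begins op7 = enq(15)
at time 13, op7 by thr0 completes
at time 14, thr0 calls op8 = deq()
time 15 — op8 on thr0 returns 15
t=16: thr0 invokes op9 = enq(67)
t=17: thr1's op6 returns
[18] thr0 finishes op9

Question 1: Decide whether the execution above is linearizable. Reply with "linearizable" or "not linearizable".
through event 14 a valid linearization exists; event 15 (op8 responding at time 15) ends that
every one of the 20 real-time-consistent orders over 7 completed FIFO queue ops fails the sequential spec
completion choices over the 1 pending operation (op6) were checked; none helps
one such order, op1, op2, op3, op4, op5, op7, op8 (pending dropped), breaks at step 2 where op2 deq() → 28 is illegal
one such order, op1, op3, op2, op4, op5, op7, op8 (pending dropped), breaks at step 3 where op2 deq() → 28 is illegal

not linearizable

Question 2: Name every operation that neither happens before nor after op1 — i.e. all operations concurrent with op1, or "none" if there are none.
Answer: op2, op3, op4, op5, op6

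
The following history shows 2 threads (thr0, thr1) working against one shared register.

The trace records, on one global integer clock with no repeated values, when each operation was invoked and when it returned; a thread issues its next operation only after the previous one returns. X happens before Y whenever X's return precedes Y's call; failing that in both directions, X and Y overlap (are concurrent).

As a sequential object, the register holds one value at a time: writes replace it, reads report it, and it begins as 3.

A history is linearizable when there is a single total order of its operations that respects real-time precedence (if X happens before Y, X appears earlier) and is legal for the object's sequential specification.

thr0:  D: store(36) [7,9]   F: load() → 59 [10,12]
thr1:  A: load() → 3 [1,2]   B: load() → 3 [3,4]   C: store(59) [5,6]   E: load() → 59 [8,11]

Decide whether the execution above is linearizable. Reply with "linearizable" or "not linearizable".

already the first 12 events (up to F's response at time 12) admit no linearization; the first 11 still do
the 6 completed operations admit 3 real-time orders; each fails the register replay
one such order, A, B, C, D, E, F, breaks at step 5 where E load() → 59 is illegal
one such order, A, B, C, D, F, E, breaks at step 5 where F load() → 59 is illegal

not linearizable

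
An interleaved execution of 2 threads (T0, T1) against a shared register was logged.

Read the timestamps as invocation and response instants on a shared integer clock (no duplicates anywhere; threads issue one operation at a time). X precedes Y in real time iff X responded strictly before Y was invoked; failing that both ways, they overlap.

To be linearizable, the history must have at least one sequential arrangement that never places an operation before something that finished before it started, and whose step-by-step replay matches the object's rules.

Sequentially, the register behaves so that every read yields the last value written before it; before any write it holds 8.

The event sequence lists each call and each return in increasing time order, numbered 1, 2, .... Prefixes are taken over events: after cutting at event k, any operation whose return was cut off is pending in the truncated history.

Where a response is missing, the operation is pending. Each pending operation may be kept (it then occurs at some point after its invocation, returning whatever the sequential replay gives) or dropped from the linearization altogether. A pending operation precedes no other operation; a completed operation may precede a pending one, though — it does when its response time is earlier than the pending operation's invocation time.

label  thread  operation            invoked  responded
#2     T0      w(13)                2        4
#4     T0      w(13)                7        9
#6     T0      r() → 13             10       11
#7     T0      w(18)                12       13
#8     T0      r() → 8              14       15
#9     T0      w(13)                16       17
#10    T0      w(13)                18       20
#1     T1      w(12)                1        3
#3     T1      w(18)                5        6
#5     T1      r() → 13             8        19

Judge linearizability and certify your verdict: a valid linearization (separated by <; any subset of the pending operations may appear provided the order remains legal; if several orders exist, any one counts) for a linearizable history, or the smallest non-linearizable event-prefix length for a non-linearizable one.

not linearizable — minimal violating prefix: 15 events

prefix check: 1..14 passes, 1..15 fails once #8's time-15 response joins
2 orders of the 7 completed register ops respect real time; none is legal
including or dropping the 1 pending operation (#5) in any combination fails
sample order #1, #2, #3, #4, #6, #7, #8 (pending dropped) stalls at step 7 — #8 r() → 8 has no legal effect
sample order #2, #1, #3, #4, #6, #7, #8 (pending dropped) stalls at step 7 — #8 r() → 8 has no legal effect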